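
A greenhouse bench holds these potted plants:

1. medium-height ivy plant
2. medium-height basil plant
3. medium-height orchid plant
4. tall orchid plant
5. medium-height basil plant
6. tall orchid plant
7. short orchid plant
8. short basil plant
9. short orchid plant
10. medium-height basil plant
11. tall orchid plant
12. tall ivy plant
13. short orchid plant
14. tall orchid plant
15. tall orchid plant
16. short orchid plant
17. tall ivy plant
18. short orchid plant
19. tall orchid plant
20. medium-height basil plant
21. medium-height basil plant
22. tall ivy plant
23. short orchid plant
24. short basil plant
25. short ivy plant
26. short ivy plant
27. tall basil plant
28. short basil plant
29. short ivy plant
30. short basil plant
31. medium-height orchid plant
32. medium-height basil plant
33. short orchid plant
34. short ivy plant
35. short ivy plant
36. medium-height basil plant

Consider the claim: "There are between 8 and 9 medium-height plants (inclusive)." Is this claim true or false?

|medium-height plants| = 10.
The claim requires 8 ≤ 10 ≤ 9, which does not hold.

False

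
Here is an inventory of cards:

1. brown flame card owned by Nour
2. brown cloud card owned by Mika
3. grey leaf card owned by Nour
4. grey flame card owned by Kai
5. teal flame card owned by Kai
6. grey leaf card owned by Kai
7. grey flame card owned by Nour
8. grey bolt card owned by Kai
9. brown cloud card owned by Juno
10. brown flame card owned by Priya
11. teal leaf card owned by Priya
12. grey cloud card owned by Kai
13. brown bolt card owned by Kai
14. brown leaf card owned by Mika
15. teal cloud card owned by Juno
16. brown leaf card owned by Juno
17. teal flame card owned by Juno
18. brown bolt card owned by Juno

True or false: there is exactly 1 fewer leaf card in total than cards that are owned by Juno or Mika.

False

|leaf cards| = 5.
|cards owned by Juno or Mika| = 7.
The claim requires 7 − 5 (= 2) to equal 1, which does not hold.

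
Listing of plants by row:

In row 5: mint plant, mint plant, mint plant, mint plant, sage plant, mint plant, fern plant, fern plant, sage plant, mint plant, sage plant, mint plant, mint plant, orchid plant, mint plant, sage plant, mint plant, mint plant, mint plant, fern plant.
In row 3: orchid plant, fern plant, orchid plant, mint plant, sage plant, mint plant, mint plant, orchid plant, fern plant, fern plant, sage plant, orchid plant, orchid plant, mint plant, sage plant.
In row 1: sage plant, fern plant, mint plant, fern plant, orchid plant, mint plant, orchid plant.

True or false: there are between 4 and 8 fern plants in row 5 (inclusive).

False

There are 3 fern plants in row 5.
The claim requires 4 ≤ 3 ≤ 8, which does not hold.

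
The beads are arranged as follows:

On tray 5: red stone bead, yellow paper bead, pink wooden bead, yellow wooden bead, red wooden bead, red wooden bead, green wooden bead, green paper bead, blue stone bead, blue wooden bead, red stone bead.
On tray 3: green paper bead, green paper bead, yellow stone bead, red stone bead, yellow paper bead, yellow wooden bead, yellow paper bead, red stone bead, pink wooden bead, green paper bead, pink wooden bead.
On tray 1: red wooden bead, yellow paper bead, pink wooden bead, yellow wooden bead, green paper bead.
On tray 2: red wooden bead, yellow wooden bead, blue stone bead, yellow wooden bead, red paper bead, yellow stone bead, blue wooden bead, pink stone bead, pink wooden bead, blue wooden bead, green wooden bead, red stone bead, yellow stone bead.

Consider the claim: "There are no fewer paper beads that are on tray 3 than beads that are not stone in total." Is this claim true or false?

paper beads on tray 3: 5.
beads that are not stone: 29.
The claim requires 5 ≥ 29, which does not hold.

False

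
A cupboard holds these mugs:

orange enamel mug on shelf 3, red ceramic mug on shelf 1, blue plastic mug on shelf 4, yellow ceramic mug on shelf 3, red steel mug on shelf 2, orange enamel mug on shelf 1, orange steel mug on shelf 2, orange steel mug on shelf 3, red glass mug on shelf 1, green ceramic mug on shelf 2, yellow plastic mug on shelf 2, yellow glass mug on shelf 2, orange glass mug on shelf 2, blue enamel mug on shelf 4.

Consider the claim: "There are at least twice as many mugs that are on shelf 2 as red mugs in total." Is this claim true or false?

|mugs on shelf 2| = 6.
|red mugs| = 3.
The claim requires 6 ≥ 2 × 3 = 6, which holds.

True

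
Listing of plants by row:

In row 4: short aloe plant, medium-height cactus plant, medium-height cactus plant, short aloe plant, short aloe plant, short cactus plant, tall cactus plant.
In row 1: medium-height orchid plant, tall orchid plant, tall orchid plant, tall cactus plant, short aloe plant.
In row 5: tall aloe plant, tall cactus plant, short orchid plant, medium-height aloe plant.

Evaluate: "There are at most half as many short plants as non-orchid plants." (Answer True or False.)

True

There are 6 short plants.
There are 12 non-orchid plants.
The claim requires 2 × 6 = 12 ≤ 12, which holds.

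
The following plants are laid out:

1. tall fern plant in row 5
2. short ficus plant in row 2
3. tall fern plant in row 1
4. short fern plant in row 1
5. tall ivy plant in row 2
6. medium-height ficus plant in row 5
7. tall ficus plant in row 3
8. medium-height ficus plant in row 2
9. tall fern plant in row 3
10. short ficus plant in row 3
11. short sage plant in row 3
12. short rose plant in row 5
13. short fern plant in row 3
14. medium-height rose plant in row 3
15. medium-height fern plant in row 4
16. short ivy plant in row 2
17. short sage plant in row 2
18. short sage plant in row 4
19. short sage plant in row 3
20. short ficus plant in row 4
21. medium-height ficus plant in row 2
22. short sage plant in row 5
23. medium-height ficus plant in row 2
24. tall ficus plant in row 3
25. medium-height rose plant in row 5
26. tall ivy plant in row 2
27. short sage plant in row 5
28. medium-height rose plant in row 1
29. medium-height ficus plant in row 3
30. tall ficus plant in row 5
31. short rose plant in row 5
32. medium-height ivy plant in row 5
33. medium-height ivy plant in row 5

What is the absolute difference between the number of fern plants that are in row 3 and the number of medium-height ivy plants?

fern plants in row 3: 2. medium-height ivy plants: 2.
|2 − 2| = 2 − 2 = 0.

0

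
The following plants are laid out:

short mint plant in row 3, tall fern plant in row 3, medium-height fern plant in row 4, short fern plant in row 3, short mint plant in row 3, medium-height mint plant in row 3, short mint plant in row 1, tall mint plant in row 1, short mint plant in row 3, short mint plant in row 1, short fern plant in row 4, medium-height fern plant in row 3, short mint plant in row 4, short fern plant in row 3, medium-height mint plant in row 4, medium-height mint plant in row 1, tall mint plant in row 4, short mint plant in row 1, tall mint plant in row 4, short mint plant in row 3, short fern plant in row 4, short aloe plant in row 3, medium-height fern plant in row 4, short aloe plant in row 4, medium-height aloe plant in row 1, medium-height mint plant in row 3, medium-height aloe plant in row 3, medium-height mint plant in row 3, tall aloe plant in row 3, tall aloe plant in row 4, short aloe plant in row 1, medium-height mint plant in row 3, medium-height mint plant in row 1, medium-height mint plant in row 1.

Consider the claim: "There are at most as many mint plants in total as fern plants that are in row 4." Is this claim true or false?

|mint plants| = 19.
|fern plants in row 4| = 4.
The claim requires 19 ≤ 4, which does not hold.

False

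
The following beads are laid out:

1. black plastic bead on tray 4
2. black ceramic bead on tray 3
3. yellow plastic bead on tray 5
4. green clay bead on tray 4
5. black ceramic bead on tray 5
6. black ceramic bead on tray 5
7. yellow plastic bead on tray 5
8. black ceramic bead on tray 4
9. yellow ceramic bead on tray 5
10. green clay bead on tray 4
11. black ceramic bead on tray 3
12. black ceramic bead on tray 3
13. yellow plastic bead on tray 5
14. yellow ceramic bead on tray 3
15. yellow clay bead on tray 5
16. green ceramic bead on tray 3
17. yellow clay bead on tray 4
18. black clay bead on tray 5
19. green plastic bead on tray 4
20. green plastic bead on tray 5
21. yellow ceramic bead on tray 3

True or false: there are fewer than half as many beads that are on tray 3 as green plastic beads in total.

|beads on tray 3| = 6.
|green plastic beads| = 2.
The claim requires 2 × 6 = 12 < 2, which does not hold.

False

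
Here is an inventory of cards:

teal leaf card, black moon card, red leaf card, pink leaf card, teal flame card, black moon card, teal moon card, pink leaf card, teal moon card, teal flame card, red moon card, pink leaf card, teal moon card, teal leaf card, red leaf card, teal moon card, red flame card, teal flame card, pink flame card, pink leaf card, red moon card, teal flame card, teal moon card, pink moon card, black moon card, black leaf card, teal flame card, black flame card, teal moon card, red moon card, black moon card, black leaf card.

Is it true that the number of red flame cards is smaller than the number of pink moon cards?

False

red flame cards: 1.
pink moon cards: 1.
The claim requires 1 < 1, which does not hold.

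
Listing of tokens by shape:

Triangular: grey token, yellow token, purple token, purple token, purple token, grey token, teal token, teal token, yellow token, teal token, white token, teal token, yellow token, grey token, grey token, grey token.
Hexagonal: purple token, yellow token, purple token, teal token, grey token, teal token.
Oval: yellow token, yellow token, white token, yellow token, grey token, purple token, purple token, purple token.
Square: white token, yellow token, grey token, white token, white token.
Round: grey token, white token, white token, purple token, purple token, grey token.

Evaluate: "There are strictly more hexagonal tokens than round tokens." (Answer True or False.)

False

hexagonal tokens: 6.
round tokens: 6.
The claim requires 6 > 6, which does not hold.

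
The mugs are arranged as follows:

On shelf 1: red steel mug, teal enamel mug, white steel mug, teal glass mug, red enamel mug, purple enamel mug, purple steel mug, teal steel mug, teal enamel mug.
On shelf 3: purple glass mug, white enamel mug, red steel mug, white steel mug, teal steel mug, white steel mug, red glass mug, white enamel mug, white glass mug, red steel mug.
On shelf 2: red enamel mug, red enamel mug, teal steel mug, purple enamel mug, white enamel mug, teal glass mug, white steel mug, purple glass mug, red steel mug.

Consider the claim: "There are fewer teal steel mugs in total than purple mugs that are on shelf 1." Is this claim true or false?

|teal steel mugs| = 3.
|purple mugs on shelf 1| = 2.
The claim requires 3 < 2, which does not hold.

False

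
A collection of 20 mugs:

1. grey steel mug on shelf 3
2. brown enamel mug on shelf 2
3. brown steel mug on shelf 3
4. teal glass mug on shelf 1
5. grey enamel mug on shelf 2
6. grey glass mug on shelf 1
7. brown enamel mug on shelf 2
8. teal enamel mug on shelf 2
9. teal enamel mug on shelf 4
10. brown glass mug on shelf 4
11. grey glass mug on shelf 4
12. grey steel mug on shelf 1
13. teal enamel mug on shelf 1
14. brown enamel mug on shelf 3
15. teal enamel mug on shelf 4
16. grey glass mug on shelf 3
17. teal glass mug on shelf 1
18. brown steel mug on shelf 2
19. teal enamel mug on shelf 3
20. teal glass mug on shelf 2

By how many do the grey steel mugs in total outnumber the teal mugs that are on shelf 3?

1

grey steel mugs: 2.
teal mugs on shelf 3: 1.
2 − 1 = 1.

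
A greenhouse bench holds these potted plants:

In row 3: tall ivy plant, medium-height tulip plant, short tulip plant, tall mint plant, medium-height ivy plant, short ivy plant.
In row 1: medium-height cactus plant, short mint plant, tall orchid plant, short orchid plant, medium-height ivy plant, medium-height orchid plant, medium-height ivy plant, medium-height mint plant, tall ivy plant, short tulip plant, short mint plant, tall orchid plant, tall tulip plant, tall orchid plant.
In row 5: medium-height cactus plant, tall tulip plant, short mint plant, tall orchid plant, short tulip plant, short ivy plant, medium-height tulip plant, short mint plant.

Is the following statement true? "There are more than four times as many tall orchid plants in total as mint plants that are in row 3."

tall orchid plants: 4.
mint plants in row 3: 1.
The claim requires 4 > 4 × 1 = 4, which does not hold.

False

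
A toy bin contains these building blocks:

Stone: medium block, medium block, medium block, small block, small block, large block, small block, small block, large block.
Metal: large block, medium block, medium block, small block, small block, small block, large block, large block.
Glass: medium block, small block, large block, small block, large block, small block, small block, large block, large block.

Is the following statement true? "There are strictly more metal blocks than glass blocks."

False

metal blocks: 8.
glass blocks: 9.
The claim requires 8 > 9, which does not hold.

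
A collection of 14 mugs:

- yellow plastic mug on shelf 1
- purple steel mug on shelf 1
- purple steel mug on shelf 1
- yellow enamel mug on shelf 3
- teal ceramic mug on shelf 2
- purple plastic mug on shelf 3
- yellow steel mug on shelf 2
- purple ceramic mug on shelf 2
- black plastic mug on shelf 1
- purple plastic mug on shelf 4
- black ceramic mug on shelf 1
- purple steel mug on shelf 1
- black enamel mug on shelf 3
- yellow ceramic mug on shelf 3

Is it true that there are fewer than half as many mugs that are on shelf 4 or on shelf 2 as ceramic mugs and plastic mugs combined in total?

False

|mugs on shelf 4 or on shelf 2| = 4.
ceramic mugs: 4; plastic mugs: 4; combined: 4 + 4 = 8.
The claim requires 2 × 4 = 8 < 8, which does not hold.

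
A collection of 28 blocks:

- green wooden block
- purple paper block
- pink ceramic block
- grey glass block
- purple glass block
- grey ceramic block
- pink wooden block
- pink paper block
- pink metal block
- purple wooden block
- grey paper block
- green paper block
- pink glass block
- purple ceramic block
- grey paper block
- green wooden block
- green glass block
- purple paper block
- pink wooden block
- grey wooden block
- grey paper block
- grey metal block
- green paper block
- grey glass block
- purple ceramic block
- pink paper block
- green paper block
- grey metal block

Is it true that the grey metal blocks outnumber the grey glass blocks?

False

|grey metal blocks| = 2.
|grey glass blocks| = 2.
The claim requires 2 > 2, which does not hold.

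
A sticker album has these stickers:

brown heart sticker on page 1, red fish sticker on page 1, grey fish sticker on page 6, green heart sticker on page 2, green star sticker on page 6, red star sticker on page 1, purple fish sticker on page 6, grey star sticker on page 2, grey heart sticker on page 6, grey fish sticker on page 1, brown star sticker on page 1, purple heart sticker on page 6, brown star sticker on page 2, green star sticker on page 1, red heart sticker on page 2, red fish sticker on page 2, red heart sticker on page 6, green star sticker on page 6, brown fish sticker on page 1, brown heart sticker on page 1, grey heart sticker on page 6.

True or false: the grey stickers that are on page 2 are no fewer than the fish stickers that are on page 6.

|grey stickers on page 2| = 1.
|fish stickers on page 6| = 2.
The claim requires 1 ≥ 2, which does not hold.

False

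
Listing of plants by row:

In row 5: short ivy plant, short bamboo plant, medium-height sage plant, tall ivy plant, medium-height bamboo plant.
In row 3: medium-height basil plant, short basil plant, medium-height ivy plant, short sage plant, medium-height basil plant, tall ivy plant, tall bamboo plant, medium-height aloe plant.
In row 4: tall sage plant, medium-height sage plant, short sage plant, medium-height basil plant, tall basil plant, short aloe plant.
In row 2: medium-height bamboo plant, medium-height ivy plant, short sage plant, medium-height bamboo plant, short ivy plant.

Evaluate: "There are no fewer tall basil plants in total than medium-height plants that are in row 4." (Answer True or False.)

|tall basil plants| = 1.
|medium-height plants in row 4| = 2.
The claim requires 1 ≥ 2, which does not hold.

False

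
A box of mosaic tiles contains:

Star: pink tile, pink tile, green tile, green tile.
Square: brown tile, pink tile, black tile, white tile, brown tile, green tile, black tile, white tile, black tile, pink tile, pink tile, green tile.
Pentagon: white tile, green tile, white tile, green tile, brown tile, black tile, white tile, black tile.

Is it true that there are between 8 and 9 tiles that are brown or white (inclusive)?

|tiles that are brown or white| = 8.
The claim requires 8 ≤ 8 ≤ 9, which holds.

True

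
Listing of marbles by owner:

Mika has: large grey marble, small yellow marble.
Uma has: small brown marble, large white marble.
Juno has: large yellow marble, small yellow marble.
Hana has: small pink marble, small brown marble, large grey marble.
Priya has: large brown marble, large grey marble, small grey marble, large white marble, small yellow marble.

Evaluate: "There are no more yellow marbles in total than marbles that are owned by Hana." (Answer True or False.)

There are 4 yellow marbles.
Count of marbles owned by Hana: 3.
The claim requires 4 ≤ 3, which does not hold.

False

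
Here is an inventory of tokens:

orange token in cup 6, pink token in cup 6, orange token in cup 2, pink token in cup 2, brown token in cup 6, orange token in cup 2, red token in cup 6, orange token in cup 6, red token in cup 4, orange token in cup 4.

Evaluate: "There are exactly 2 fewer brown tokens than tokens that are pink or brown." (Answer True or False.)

There is 1 brown token.
There are 3 tokens that are pink or brown.
The claim requires 3 − 1 (= 2) to equal 2, which holds.

True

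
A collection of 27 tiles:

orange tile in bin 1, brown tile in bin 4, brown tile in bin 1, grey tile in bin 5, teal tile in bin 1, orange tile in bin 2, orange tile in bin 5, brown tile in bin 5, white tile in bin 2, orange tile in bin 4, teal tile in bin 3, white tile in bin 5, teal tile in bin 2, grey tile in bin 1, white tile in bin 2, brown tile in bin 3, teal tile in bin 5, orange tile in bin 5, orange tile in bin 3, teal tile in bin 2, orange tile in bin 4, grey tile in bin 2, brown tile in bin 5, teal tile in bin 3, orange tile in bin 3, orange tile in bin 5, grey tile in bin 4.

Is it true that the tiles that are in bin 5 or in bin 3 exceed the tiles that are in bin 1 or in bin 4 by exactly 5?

There are 13 tiles in bin 5 or in bin 3.
There are 8 tiles in bin 1 or in bin 4.
The claim requires 13 − 8 (= 5) to equal 5, which holds.

True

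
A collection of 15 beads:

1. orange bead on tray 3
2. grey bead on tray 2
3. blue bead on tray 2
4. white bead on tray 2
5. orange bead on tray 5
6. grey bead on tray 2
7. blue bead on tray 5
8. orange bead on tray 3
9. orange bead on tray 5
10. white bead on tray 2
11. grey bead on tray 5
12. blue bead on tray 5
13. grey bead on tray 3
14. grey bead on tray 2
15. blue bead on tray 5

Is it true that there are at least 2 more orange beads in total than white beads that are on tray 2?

True

orange beads: 4.
white beads on tray 2: 2.
The claim requires 4 − 2 = 2 ≥ 2, which holds.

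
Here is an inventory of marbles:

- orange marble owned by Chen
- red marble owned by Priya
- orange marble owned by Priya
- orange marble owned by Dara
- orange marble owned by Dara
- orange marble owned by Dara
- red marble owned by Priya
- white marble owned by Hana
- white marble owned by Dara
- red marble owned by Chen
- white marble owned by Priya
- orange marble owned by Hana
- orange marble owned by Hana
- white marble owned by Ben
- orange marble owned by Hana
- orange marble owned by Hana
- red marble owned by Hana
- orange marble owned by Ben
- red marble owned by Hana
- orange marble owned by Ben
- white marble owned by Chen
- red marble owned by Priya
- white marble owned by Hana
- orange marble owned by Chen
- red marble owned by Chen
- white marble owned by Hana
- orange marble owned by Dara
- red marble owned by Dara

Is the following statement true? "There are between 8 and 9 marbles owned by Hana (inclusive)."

True

marbles owned by Hana: 9.
The claim requires 8 ≤ 9 ≤ 9, which holds.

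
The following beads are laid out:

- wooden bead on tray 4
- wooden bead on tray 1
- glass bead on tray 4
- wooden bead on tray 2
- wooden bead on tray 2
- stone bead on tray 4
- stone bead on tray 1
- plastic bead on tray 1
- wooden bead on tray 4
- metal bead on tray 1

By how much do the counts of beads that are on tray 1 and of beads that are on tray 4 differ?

0

beads on tray 1: 4. beads on tray 4: 4.
|4 − 4| = 4 − 4 = 0.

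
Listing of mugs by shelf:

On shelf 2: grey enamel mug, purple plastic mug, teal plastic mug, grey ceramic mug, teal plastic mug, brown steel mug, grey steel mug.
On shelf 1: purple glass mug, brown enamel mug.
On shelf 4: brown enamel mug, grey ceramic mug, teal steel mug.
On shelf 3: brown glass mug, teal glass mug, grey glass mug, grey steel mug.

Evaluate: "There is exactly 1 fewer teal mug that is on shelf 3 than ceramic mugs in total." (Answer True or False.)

True

teal mugs on shelf 3: 1.
ceramic mugs: 2.
The claim requires 2 − 1 (= 1) to equal 1, which holds.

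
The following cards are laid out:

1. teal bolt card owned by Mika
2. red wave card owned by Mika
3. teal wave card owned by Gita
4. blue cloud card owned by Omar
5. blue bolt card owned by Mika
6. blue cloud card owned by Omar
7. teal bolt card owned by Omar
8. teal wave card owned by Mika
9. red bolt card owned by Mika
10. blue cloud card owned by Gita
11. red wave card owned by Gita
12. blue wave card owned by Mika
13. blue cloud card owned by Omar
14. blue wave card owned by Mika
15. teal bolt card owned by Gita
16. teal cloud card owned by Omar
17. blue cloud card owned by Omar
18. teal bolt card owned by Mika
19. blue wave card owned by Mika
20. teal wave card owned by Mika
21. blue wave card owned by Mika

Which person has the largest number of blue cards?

Mika

Counts by player (restricted to blue cards): Mika→5, Omar→4, Gita→1.
The maximum is 5, held uniquely by Mika.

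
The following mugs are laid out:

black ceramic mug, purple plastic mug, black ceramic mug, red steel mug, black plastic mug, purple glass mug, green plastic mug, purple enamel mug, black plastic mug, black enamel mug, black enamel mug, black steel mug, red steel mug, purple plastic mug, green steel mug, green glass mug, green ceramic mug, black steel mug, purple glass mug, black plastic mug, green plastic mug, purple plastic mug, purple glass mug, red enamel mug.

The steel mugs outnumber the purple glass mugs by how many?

steel mugs: 5.
purple glass mugs: 3.
5 − 3 = 2.

2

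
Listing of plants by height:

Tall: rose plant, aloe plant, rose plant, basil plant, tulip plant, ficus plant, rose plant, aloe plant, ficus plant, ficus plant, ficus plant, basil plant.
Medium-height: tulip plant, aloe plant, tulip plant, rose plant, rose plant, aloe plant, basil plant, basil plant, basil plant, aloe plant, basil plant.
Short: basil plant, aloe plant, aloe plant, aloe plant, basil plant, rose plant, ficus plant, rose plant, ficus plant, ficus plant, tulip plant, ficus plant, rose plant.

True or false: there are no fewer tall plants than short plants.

False

|tall plants| = 12.
|short plants| = 13.
The claim requires 12 ≥ 13, which does not hold.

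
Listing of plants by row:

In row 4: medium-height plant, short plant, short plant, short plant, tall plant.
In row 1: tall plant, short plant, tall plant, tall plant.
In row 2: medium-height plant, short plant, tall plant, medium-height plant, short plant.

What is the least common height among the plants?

medium-height

Counts by height: short 6, tall 5, medium-height 3.
The minimum is 3, held uniquely by medium-height.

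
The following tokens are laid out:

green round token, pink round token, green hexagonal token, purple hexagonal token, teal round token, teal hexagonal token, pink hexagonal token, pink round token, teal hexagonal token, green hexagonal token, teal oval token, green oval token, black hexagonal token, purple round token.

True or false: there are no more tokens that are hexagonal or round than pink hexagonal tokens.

tokens that are hexagonal or round: 12.
pink hexagonal tokens: 1.
The claim requires 12 ≤ 1, which does not hold.

False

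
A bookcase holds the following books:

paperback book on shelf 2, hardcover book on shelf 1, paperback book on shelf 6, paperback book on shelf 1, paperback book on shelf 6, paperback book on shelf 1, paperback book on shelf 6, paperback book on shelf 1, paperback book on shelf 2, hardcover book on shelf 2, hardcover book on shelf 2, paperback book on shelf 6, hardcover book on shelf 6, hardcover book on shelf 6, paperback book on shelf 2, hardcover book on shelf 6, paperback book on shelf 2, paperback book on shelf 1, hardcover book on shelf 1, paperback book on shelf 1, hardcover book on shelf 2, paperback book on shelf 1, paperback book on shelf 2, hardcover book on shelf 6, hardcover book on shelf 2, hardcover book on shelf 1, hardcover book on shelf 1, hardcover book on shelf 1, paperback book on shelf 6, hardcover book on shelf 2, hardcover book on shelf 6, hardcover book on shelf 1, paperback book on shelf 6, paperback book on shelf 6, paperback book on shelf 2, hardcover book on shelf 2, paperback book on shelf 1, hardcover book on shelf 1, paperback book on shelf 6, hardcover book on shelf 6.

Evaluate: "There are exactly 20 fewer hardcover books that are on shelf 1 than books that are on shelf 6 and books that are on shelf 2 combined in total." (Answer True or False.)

False

There are 7 hardcover books on shelf 1.
books on shelf 6: 14; books on shelf 2: 12; combined: 14 + 12 = 26.
The claim requires 26 − 7 (= 19) to equal 20, which does not hold.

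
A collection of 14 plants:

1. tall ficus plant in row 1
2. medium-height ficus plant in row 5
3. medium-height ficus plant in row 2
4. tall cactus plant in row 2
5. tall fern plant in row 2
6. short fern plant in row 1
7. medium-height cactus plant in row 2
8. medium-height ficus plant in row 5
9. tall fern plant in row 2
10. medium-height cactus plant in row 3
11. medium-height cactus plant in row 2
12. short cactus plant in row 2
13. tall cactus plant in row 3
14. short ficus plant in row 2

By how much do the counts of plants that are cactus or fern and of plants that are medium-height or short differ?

0

plants that are cactus or fern: 9. plants that are medium-height or short: 9.
|9 − 9| = 9 − 9 = 0.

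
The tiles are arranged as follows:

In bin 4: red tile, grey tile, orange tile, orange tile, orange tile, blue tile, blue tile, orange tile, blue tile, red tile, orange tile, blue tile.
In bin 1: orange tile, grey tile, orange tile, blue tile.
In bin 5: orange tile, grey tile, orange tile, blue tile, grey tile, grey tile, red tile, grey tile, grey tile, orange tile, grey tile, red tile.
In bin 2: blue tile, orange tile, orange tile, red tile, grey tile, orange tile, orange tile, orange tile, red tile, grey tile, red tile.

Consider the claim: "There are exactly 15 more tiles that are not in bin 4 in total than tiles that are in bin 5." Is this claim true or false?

There are 27 tiles that are not in bin 4.
There are 12 tiles in bin 5.
The claim requires 27 − 12 (= 15) to equal 15, which holds.

True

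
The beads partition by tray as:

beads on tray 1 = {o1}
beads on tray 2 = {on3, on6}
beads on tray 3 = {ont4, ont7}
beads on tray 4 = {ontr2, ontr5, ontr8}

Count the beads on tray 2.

2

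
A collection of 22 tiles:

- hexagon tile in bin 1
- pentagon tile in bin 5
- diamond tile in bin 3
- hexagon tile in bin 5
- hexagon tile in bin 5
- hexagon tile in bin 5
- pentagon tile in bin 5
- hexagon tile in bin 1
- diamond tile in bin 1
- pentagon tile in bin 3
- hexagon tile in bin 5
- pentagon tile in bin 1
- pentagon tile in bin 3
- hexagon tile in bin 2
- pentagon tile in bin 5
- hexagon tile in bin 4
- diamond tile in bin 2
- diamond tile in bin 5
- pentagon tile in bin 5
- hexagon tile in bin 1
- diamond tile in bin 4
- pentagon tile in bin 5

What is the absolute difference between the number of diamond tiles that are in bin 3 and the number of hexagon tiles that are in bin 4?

0

diamond tiles in bin 3: 1. hexagon tiles in bin 4: 1.
|1 − 1| = 1 − 1 = 0.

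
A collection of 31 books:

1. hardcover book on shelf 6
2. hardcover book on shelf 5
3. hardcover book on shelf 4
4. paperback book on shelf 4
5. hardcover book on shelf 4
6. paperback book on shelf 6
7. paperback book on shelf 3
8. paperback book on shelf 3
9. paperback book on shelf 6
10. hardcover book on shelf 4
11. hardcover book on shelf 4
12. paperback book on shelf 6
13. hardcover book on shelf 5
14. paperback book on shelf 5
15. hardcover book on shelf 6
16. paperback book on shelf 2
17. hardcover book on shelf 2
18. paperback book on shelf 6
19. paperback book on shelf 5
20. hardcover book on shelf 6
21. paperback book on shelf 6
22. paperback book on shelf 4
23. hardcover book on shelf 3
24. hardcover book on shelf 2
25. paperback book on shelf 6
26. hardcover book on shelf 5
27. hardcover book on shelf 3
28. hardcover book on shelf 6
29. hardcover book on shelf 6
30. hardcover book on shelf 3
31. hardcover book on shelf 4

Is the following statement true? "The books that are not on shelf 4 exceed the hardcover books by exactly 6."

There are 24 books that are not on shelf 4.
There are 18 hardcover books.
The claim requires 24 − 18 (= 6) to equal 6, which holds.

True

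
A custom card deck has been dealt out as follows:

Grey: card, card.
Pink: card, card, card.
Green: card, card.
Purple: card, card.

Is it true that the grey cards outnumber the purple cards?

There are 2 grey cards.
There are 2 purple cards.
The claim requires 2 > 2, which does not hold.

False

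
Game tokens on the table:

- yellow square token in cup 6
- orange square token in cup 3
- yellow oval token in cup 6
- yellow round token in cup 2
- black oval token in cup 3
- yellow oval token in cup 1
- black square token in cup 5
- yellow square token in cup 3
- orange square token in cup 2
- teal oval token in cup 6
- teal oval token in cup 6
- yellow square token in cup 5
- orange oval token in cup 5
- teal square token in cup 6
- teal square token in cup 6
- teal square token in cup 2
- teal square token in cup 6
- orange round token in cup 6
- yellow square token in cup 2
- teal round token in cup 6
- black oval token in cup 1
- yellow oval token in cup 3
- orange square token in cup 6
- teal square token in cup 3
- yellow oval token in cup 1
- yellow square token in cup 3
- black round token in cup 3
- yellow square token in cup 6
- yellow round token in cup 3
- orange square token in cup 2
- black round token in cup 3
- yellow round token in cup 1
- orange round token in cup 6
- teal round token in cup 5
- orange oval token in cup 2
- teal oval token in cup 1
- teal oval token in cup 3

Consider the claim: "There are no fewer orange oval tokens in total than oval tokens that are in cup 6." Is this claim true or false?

False

|orange oval tokens| = 2.
|oval tokens in cup 6| = 3.
The claim requires 2 ≥ 3, which does not hold.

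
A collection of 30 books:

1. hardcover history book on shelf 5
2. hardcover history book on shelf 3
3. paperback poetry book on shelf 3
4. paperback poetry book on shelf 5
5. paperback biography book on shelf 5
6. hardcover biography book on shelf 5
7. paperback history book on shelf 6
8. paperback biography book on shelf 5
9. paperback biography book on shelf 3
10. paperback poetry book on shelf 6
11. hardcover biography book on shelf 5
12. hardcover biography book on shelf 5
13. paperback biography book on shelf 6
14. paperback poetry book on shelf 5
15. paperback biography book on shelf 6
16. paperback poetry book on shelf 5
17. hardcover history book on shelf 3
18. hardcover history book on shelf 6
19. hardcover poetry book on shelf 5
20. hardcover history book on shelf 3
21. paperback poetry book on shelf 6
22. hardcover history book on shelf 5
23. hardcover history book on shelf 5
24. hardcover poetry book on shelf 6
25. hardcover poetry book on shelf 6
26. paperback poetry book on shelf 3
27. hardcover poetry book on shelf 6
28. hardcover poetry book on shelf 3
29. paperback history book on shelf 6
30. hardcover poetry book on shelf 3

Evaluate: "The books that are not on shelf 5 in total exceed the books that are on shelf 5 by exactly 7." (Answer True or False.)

|books that are not on shelf 5| = 18.
|books on shelf 5| = 12.
The claim requires 18 − 12 (= 6) to equal 7, which does not hold.

False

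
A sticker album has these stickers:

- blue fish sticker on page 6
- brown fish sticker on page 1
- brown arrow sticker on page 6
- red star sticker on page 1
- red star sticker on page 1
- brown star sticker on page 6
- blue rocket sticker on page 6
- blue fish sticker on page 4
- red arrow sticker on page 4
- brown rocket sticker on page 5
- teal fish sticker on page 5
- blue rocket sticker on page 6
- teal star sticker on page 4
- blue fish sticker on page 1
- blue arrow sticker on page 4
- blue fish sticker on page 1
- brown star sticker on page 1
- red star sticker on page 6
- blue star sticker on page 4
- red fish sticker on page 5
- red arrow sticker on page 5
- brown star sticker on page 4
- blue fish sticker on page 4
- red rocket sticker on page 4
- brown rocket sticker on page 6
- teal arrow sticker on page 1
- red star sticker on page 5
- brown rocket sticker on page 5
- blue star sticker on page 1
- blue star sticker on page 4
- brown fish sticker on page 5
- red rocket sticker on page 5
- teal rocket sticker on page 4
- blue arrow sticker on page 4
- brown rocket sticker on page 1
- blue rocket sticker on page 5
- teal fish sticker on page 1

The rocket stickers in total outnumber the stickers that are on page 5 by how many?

1

rocket stickers: 10.
stickers on page 5: 9.
10 − 9 = 1.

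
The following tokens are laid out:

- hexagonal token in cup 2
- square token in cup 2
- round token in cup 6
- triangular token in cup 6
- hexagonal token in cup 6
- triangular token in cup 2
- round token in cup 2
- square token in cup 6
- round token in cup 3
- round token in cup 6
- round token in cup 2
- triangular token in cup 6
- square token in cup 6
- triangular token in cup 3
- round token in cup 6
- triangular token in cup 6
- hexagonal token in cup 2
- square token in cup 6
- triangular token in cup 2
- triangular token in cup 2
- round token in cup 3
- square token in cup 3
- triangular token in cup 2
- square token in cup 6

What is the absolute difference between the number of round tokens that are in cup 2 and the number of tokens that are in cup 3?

2

round tokens in cup 2: 2. tokens in cup 3: 4.
|2 − 4| = 4 − 2 = 2.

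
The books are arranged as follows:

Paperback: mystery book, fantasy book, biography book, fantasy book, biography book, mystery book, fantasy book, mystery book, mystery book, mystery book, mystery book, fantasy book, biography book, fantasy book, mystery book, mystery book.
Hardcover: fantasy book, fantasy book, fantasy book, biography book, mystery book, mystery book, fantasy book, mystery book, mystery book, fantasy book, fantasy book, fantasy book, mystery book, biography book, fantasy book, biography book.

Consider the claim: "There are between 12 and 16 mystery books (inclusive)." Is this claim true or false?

|mystery books| = 13.
The claim requires 12 ≤ 13 ≤ 16, which holds.

True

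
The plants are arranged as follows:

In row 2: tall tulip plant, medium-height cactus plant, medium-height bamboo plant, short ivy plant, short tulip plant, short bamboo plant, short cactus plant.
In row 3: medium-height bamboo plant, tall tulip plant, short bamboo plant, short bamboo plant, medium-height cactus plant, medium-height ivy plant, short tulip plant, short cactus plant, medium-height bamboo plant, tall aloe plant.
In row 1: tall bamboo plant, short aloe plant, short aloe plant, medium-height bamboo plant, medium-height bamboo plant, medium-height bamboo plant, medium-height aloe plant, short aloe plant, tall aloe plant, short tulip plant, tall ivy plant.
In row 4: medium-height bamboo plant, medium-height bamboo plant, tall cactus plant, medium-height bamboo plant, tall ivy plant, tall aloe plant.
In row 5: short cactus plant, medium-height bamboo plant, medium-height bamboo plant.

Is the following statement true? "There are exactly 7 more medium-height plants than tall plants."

False

medium-height plants: 15.
tall plants: 9.
The claim requires 15 − 9 (= 6) to equal 7, which does not hold.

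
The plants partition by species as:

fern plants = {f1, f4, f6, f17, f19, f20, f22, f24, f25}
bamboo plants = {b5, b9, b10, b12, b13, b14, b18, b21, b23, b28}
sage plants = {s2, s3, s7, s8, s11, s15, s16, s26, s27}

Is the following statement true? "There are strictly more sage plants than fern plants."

sage plants: 9.
fern plants: 9.
The claim requires 9 > 9, which does not hold.

False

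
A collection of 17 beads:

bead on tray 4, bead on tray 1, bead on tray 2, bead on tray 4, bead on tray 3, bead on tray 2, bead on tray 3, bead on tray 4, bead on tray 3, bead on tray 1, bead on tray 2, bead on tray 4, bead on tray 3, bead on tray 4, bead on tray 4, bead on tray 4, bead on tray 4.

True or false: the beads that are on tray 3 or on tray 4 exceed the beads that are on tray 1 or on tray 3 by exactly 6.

True

There are 12 beads on tray 3 or on tray 4.
There are 6 beads on tray 1 or on tray 3.
The claim requires 12 − 6 (= 6) to equal 6, which holds.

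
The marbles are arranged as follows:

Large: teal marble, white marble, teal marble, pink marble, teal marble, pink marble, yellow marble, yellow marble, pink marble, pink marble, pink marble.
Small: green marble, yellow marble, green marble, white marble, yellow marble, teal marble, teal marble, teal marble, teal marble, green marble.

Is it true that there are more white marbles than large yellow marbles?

There are 2 white marbles.
There are 2 large yellow marbles.
The claim requires 2 > 2, which does not hold.

False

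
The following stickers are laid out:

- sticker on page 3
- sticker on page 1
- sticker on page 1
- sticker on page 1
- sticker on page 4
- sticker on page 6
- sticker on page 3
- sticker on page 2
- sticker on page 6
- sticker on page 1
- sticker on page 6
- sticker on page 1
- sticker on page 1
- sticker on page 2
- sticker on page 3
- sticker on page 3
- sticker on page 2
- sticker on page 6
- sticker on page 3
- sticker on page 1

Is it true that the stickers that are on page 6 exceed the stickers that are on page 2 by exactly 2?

False

There are 4 stickers on page 6.
There are 3 stickers on page 2.
The claim requires 4 − 3 (= 1) to equal 2, which does not hold.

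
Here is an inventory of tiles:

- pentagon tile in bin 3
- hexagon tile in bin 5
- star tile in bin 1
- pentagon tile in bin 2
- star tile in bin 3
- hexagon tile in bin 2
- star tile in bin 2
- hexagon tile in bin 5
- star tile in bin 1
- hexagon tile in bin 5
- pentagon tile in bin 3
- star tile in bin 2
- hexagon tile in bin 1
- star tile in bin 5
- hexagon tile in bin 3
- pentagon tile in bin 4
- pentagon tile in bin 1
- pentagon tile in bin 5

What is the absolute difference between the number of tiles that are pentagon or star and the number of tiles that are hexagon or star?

0

tiles that are pentagon or star: 12. tiles that are hexagon or star: 12.
|12 − 12| = 12 − 12 = 0.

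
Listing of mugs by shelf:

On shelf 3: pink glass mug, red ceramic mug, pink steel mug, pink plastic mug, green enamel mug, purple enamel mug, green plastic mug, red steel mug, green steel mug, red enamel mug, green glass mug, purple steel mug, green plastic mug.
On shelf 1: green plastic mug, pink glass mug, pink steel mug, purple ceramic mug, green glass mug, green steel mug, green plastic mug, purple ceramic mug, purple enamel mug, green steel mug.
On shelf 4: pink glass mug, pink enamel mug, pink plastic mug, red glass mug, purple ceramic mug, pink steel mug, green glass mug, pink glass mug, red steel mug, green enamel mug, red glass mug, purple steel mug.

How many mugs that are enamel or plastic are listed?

enamel: 6; plastic: 6; together 6 + 6 = 12.

12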